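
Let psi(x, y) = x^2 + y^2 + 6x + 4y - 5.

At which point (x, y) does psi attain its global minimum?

(-3, -2)

psi(x,y) separates as P(x) + Q(y) − 5, so its minimum is min P + min Q − 5.
P'(x) = 2x + 6 vanishes at x ∈ {-3}; Q'(y) = 2y + 4 vanishes at y ∈ {-2}.
Local minima of P (where P''>0): P(-3)=-9. Local minima of Q: Q(-2)=-4.
So the global minimum of psi is P(-3) + Q(-2) − 5 = -9 − 4 − 5 = -18, attained at (-3, -2).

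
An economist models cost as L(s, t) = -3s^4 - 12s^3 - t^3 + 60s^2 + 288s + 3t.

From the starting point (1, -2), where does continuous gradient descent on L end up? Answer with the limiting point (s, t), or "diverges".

(-2, -1)

L is separable, so gradient descent decouples: s follows -∂L/∂s, t follows -∂L/∂t.
∂L/∂s = -12(s - 3)(s + 2)(s + 4); at s=1 this is 360, so s decreases.
∂L/∂t = -3(t - 1)(t + 1); at t=-2 this is -9, so t increases.
s converges to its nearest critical value -2 (a local min of the s-part); t converges to -1. The iterate converges to (-2, -1).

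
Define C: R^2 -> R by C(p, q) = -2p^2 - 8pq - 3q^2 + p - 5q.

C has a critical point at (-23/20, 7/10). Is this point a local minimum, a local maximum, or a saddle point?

The Hessian of C is constant: H = [[-4, -8], [-8, -6]].
det(H) = (-4)·(-6) − (-8)² = -40.
Since det(H) < 0, H is indefinite and the critical point is a saddle point.

saddle point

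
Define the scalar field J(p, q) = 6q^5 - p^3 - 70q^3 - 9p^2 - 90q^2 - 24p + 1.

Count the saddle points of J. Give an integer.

J separates as a function of p plus a function of q, so ∇J=0 decouples.
∂J/∂p = -3(p + 2)(p + 4) = 0 at p ∈ {-4, -2}; ∂J/∂q = 30q(q - 3)(q + 1)(q + 2) = 0 at q ∈ {-2, -1, 0, 3}.
The Hessian is diagonal: diag(J_pp, J_qq). Second derivatives: J_pp(-4)=6, J_pp(-2)=-6; J_qq(-2)=-300, J_qq(-1)=120, J_qq(0)=-180, J_qq(3)=1800.
Saddle points occur where the two diagonal entries have opposite signs: (-4, -2), (-4, 0), (-2, -1), (-2, 3). Count: 4.

4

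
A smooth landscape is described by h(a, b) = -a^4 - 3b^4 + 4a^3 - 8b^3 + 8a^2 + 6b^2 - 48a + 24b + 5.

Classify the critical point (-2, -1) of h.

The mixed partial ∂²h/∂a∂b is 0, so the Hessian at any point is diag(h_aa, h_bb) = diag(4(-3a^2 + 6a + 4), 12(-3b^2 - 4b + 1)).
At (-2, -1): H = diag(-80, 24).
The eigenvalues have opposite signs, so H is indefinite: a saddle point.

saddle point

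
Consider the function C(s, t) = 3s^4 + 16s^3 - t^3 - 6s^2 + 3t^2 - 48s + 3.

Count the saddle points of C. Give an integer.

3

C separates as a function of s plus a function of t, so ∇C=0 decouples.
∂C/∂s = 12(s - 1)(s + 1)(s + 4) = 0 at s ∈ {-4, -1, 1}; ∂C/∂t = -3t(t - 2) = 0 at t ∈ {0, 2}.
The Hessian is diagonal: diag(C_ss, C_tt). Second derivatives: C_ss(-4)=180, C_ss(-1)=-72, C_ss(1)=120; C_tt(0)=6, C_tt(2)=-6.
Saddle points occur where the two diagonal entries have opposite signs: (-4, 2), (-1, 0), (1, 2). Count: 3.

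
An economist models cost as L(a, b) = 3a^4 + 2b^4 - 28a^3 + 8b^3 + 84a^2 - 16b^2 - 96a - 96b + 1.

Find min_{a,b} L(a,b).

L(a,b) separates as P(a) + Q(b) + 1, so its minimum is min P + min Q + 1.
P'(a) = 12(a - 4)(a - 2)(a - 1) vanishes at a ∈ {1, 2, 4}; Q'(b) = 8(b - 2)(b + 2)(b + 3) vanishes at b ∈ {-3, -2, 2}.
Local minima of P (where P''>0): P(1)=-37, P(4)=-64. Local minima of Q: Q(-3)=90, Q(2)=-160.
So the global minimum of L is P(4) + Q(2) + 1 = -64 − 160 + 1 = -223, attained at (4, 2).

-223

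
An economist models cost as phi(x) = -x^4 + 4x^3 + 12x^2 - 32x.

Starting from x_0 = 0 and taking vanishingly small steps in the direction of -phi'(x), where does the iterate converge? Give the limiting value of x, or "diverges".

1

phi'(x) = -4(x - 4)(x - 1)(x + 2), so phi'(0) = -32.
Gradient descent moves in the -phi' direction, i.e. x is increasing.
The nearest critical point in that direction is x = 1, where phi'' = 36 > 0 (a local minimum). The iterate converges there.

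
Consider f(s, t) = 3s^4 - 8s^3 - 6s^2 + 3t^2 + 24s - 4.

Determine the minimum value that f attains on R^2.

f(s,t) separates as P(s) + Q(t) − 4, so its minimum is min P + min Q − 4.
P'(s) = 12(s - 2)(s - 1)(s + 1) vanishes at s ∈ {-1, 1, 2}; Q'(t) = 6t vanishes at t ∈ {0}.
Local minima of P (where P''>0): P(-1)=-19, P(2)=8. Local minima of Q: Q(0)=0.
So the global minimum of f is P(-1) + Q(0) − 4 = -19 + 0 − 4 = -23, attained at (-1, 0).

-23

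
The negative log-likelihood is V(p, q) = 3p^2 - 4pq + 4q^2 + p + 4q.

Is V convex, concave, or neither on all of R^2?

V is quadratic, so its Hessian is the constant matrix H = [[6, -4], [-4, 8]].
det(H) = 32, tr(H) = 14.
det(H) > 0 and tr(H) > 0, so H is positive definite everywhere: convex.

convex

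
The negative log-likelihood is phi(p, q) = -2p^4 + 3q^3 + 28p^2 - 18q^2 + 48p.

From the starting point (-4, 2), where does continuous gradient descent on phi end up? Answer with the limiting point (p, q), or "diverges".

diverges

phi is separable, so gradient descent decouples: p follows -∂phi/∂p, q follows -∂phi/∂q.
∂phi/∂p = -8(p - 3)(p + 1)(p + 2); at p=-4 this is 336, so p decreases.
∂phi/∂q = 9q(q - 4); at q=2 this is -36, so q increases.
The p-coordinate has no critical point in that direction and runs off to infinity.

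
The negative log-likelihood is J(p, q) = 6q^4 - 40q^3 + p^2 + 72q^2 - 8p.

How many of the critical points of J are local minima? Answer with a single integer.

2

J separates as a function of p plus a function of q, so ∇J=0 decouples.
∂J/∂p = 2(p - 4) = 0 at p ∈ {4}; ∂J/∂q = 24q(q - 3)(q - 2) = 0 at q ∈ {0, 2, 3}.
The Hessian is diagonal: diag(J_pp, J_qq). Second derivatives: J_pp(4)=2; J_qq(0)=144, J_qq(2)=-48, J_qq(3)=72.
Local minima occur where both diagonal entries positive: (4, 0), (4, 3). Count: 2.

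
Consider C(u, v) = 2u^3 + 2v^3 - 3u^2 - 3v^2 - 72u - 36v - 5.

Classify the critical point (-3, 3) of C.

The mixed partial ∂²C/∂u∂v is 0, so the Hessian at any point is diag(C_uu, C_vv) = diag(6(2u - 1), 6(2v - 1)).
At (-3, 3): H = diag(-42, 30).
The eigenvalues have opposite signs, so H is indefinite: a saddle point.

saddle point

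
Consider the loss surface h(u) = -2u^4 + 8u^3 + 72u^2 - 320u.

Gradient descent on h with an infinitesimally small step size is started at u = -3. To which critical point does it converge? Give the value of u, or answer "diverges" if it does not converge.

2

h'(u) = -8(u - 5)(u - 2)(u + 4), so h'(-3) = -320.
Gradient descent moves in the -h' direction, i.e. u is increasing.
The nearest critical point in that direction is u = 2, where h'' = 144 > 0 (a local minimum). The iterate converges there.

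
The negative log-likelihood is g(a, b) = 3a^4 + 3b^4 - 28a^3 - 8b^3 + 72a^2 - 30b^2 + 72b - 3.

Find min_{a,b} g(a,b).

-155

g(a,b) separates as P(a) + Q(b) − 3, so its minimum is min P + min Q − 3.
P'(a) = 12a(a - 4)(a - 3) vanishes at a ∈ {0, 3, 4}; Q'(b) = 12(b - 3)(b - 1)(b + 2) vanishes at b ∈ {-2, 1, 3}.
Local minima of P (where P''>0): P(0)=0, P(4)=128. Local minima of Q: Q(-2)=-152, Q(3)=-27.
So the global minimum of g is P(0) + Q(-2) − 3 = 0 − 152 − 3 = -155, attained at (0, -2).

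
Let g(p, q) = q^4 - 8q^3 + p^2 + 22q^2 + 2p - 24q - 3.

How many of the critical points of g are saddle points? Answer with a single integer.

g separates as a function of p plus a function of q, so ∇g=0 decouples.
∂g/∂p = 2(p + 1) = 0 at p ∈ {-1}; ∂g/∂q = 4(q - 3)(q - 2)(q - 1) = 0 at q ∈ {1, 2, 3}.
The Hessian is diagonal: diag(g_pp, g_qq). Second derivatives: g_pp(-1)=2; g_qq(1)=8, g_qq(2)=-4, g_qq(3)=8.
Saddle points occur where the two diagonal entries have opposite signs: (-1, 2). Count: 1.

1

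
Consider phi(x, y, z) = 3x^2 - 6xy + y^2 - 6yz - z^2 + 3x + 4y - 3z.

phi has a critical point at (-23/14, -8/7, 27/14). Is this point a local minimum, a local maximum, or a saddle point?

saddle point

The Hessian is constant: H = [[6, -6, 0], [-6, 2, -6], [0, -6, -2]].
Leading principal minors: Δ₁ = 6, Δ₂ = -24, Δ₃ = -168.
The minors fit neither the all-positive nor the alternating-sign pattern, so H is indefinite: a saddle point.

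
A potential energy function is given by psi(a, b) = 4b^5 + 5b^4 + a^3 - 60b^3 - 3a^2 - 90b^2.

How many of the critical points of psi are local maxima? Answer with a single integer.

psi separates as a function of a plus a function of b, so ∇psi=0 decouples.
∂psi/∂a = 3a(a - 2) = 0 at a ∈ {0, 2}; ∂psi/∂b = 20b(b - 3)(b + 1)(b + 3) = 0 at b ∈ {-3, -1, 0, 3}.
The Hessian is diagonal: diag(psi_aa, psi_bb). Second derivatives: psi_aa(0)=-6, psi_aa(2)=6; psi_bb(-3)=-720, psi_bb(-1)=160, psi_bb(0)=-180, psi_bb(3)=1440.
Local maxima occur where both diagonal entries negative: (0, -3), (0, 0). Count: 2.

2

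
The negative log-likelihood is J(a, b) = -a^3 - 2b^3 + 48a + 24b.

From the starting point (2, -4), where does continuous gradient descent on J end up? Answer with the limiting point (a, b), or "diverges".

(-4, -2)

J is separable, so gradient descent decouples: a follows -∂J/∂a, b follows -∂J/∂b.
∂J/∂a = -3(a - 4)(a + 4); at a=2 this is 36, so a decreases.
∂J/∂b = -6(b - 2)(b + 2); at b=-4 this is -72, so b increases.
a converges to its nearest critical value -4 (a local min of the a-part); b converges to -2. The iterate converges to (-4, -2).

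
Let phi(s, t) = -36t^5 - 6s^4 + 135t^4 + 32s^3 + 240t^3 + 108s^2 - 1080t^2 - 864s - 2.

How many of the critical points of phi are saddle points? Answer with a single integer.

6

phi separates as a function of s plus a function of t, so ∇phi=0 decouples.
∂phi/∂s = -24(s - 4)(s - 3)(s + 3) = 0 at s ∈ {-3, 3, 4}; ∂phi/∂t = -180t(t - 3)(t - 2)(t + 2) = 0 at t ∈ {-2, 0, 2, 3}.
The Hessian is diagonal: diag(phi_ss, phi_tt). Second derivatives: phi_ss(-3)=-1008, phi_ss(3)=144, phi_ss(4)=-168; phi_tt(-2)=7200, phi_tt(0)=-2160, phi_tt(2)=1440, phi_tt(3)=-2700.
Saddle points occur where the two diagonal entries have opposite signs: (-3, -2), (-3, 2), (3, 0), (3, 3), (4, -2), (4, 2). Count: 6.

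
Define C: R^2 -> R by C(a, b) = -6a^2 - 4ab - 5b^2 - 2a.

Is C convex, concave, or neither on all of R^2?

concave

C is quadratic, so its Hessian is the constant matrix H = [[-12, -4], [-4, -10]].
det(H) = 104, tr(H) = -22.
det(H) > 0 and tr(H) < 0, so H is negative definite everywhere: concave.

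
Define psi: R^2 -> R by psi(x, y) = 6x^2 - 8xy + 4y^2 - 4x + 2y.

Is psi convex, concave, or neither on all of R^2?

psi is quadratic, so its Hessian is the constant matrix H = [[12, -8], [-8, 8]].
det(H) = 32, tr(H) = 20.
det(H) > 0 and tr(H) > 0, so H is positive definite everywhere: convex.

convex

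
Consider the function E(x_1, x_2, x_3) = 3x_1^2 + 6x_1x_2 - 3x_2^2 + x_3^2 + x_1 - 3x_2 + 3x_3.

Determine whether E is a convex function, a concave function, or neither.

E is quadratic, so its Hessian is the constant matrix H = [[6, 6, 0], [6, -6, 0], [0, 0, 2]].
Leading principal minors: 6, -72, -144.
Neither pattern holds ⇒ H is indefinite ⇒ neither convex nor concave.

neither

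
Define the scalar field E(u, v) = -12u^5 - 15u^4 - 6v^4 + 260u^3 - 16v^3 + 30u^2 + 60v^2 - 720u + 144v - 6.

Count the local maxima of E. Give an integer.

E separates as a function of u plus a function of v, so ∇E=0 decouples.
∂E/∂u = -60(u - 3)(u - 1)(u + 1)(u + 4) = 0 at u ∈ {-4, -1, 1, 3}; ∂E/∂v = -24(v - 2)(v + 1)(v + 3) = 0 at v ∈ {-3, -1, 2}.
The Hessian is diagonal: diag(E_uu, E_vv). Second derivatives: E_uu(-4)=6300, E_uu(-1)=-1440, E_uu(1)=1200, E_uu(3)=-3360; E_vv(-3)=-240, E_vv(-1)=144, E_vv(2)=-360.
Local maxima occur where both diagonal entries negative: (-1, -3), (-1, 2), (3, -3), (3, 2). Count: 4.

4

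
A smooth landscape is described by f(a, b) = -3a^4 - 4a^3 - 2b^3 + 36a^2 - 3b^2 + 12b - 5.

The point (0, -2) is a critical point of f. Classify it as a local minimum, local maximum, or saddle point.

local minimum

The mixed partial ∂²f/∂a∂b is 0, so the Hessian at any point is diag(f_aa, f_bb) = diag(12(-3a^2 - 2a + 6), -6(2b + 1)).
At (0, -2): H = diag(72, 18).
Both eigenvalues are positive, so H is positive definite: a local minimum.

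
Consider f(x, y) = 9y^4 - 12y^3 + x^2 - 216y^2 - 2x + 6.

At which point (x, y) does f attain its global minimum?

f(x,y) separates as P(x) + Q(y) + 6, so its minimum is min P + min Q + 6.
P'(x) = 2x - 2 vanishes at x ∈ {1}; Q'(y) = 36y(y - 4)(y + 3) vanishes at y ∈ {-3, 0, 4}.
Local minima of P (where P''>0): P(1)=-1. Local minima of Q: Q(-3)=-891, Q(4)=-1920.
So the global minimum of f is P(1) + Q(4) + 6 = -1 − 1920 + 6 = -1915, attained at (1, 4).

(1, 4)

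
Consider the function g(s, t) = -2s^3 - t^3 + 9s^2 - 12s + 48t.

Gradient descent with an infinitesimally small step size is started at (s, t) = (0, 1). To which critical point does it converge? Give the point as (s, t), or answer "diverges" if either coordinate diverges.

g is separable, so gradient descent decouples: s follows -∂g/∂s, t follows -∂g/∂t.
∂g/∂s = -6(s - 2)(s - 1); at s=0 this is -12, so s increases.
∂g/∂t = -3(t - 4)(t + 4); at t=1 this is 45, so t decreases.
s converges to its nearest critical value 1 (a local min of the s-part); t converges to -4. The iterate converges to (1, -4).

(1, -4)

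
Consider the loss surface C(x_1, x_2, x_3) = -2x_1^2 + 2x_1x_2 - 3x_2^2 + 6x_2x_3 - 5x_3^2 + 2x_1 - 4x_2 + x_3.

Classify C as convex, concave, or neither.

concave

C is quadratic, so its Hessian is the constant matrix H = [[-4, 2, 0], [2, -6, 6], [0, 6, -10]].
Leading principal minors: -4, 20, -56.
Signs alternate −, +, − ⇒ H ≺ 0 ⇒ concave.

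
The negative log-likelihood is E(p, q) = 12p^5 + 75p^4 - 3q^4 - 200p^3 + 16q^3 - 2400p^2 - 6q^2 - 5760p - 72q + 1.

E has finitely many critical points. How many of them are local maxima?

E separates as a function of p plus a function of q, so ∇E=0 decouples.
∂E/∂p = 60(p - 4)(p + 2)(p + 3)(p + 4) = 0 at p ∈ {-4, -3, -2, 4}; ∂E/∂q = -12(q - 3)(q - 2)(q + 1) = 0 at q ∈ {-1, 2, 3}.
The Hessian is diagonal: diag(E_pp, E_qq). Second derivatives: E_pp(-4)=-960, E_pp(-3)=420, E_pp(-2)=-720, E_pp(4)=20160; E_qq(-1)=-144, E_qq(2)=36, E_qq(3)=-48.
Local maxima occur where both diagonal entries negative: (-4, -1), (-4, 3), (-2, -1), (-2, 3). Count: 4.

4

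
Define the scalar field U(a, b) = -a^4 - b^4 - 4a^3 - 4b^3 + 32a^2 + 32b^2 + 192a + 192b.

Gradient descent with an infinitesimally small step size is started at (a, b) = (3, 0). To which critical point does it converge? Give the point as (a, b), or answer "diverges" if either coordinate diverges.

U is separable, so gradient descent decouples: a follows -∂U/∂a, b follows -∂U/∂b.
∂U/∂a = -4(a - 4)(a + 3)(a + 4); at a=3 this is 168, so a decreases.
∂U/∂b = -4(b - 4)(b + 3)(b + 4); at b=0 this is 192, so b decreases.
a converges to its nearest critical value -3 (a local min of the a-part); b converges to -3. The iterate converges to (-3, -3).

(-3, -3)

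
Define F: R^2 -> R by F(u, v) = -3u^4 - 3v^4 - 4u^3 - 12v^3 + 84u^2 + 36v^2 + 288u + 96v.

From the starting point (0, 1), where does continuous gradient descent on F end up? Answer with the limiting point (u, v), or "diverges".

(-2, -1)

F is separable, so gradient descent decouples: u follows -∂F/∂u, v follows -∂F/∂v.
∂F/∂u = -12(u - 4)(u + 2)(u + 3); at u=0 this is 288, so u decreases.
∂F/∂v = -12(v - 2)(v + 1)(v + 4); at v=1 this is 120, so v decreases.
u converges to its nearest critical value -2 (a local min of the u-part); v converges to -1. The iterate converges to (-2, -1).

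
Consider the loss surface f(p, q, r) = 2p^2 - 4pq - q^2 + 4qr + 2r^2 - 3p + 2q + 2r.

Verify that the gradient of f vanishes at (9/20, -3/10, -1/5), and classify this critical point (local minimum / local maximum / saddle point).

saddle point

∇f = (4p - 4q - 3, -4p - 2q + 4r + 2, 4q + 4r + 2); substituting (9/20, -3/10, -1/5) gives ∇f = (0, 0, 0), so (9/20, -3/10, -1/5) is indeed a critical point.
The Hessian is constant: H = [[4, -4, 0], [-4, -2, 4], [0, 4, 4]].
Leading principal minors: Δ₁ = 4, Δ₂ = -24, Δ₃ = -160.
The minors fit neither the all-positive nor the alternating-sign pattern, so H is indefinite: a saddle point.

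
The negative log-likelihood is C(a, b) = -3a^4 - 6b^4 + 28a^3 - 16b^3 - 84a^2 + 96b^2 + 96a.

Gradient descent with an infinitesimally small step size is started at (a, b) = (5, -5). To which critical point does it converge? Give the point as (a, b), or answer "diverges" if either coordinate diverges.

C is separable, so gradient descent decouples: a follows -∂C/∂a, b follows -∂C/∂b.
∂C/∂a = -12(a - 4)(a - 2)(a - 1); at a=5 this is -144, so a increases.
∂C/∂b = -24b(b - 2)(b + 4); at b=-5 this is 840, so b decreases.
The a-coordinate has no critical point in that direction and runs off to infinity.

diverges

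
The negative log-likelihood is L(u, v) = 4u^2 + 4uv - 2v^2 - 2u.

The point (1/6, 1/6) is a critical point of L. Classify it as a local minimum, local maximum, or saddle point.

saddle point

The Hessian of L is constant: H = [[8, 4], [4, -4]].
det(H) = 8·(-4) − 4² = -48.
Since det(H) < 0, H is indefinite and the critical point is a saddle point.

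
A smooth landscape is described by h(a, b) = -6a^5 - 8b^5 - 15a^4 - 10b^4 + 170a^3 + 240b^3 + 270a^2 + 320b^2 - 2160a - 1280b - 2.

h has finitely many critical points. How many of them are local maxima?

h separates as a function of a plus a function of b, so ∇h=0 decouples.
∂h/∂a = -30(a - 3)(a - 2)(a + 3)(a + 4) = 0 at a ∈ {-4, -3, 2, 3}; ∂h/∂b = -40(b - 4)(b - 1)(b + 2)(b + 4) = 0 at b ∈ {-4, -2, 1, 4}.
The Hessian is diagonal: diag(h_aa, h_bb). Second derivatives: h_aa(-4)=1260, h_aa(-3)=-900, h_aa(2)=900, h_aa(3)=-1260; h_bb(-4)=3200, h_bb(-2)=-1440, h_bb(1)=1800, h_bb(4)=-5760.
Local maxima occur where both diagonal entries negative: (-3, -2), (-3, 4), (3, -2), (3, 4). Count: 4.

4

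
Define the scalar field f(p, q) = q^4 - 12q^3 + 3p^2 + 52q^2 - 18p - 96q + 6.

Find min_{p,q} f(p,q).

-85

f(p,q) separates as A(p) + B(q) + 6, so its minimum is min A + min B + 6.
A'(p) = 6p - 18 vanishes at p ∈ {3}; B'(q) = 4(q - 4)(q - 3)(q - 2) vanishes at q ∈ {2, 3, 4}.
Local minima of A (where A''>0): A(3)=-27. Local minima of B: B(2)=-64, B(4)=-64.
So the global minimum of f is A(3) + B(2) + 6 = -27 − 64 + 6 = -85, attained at (3, 2).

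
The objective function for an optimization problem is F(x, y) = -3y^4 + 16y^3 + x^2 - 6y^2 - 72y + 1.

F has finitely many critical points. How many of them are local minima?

1

F separates as a function of x plus a function of y, so ∇F=0 decouples.
∂F/∂x = 2x = 0 at x ∈ {0}; ∂F/∂y = -12(y - 3)(y - 2)(y + 1) = 0 at y ∈ {-1, 2, 3}.
The Hessian is diagonal: diag(F_xx, F_yy). Second derivatives: F_xx(0)=2; F_yy(-1)=-144, F_yy(2)=36, F_yy(3)=-48.
Local minima occur where both diagonal entries positive: (0, 2). Count: 1.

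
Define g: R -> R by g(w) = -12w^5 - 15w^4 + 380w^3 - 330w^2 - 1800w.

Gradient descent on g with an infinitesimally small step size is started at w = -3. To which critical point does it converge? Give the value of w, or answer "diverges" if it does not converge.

-5

g'(w) = -60(w - 3)(w - 2)(w + 1)(w + 5), so g'(-3) = 7200.
Gradient descent moves in the -g' direction, i.e. w is decreasing.
The nearest critical point in that direction is w = -5, where g'' = 13440 > 0 (a local minimum). The iterate converges there.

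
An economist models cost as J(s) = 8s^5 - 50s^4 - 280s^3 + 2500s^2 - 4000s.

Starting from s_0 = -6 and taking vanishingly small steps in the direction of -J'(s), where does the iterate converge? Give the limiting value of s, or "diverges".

J'(s) = 40(s - 5)(s - 4)(s - 1)(s + 5), so J'(-6) = 30800.
Gradient descent moves in the -J' direction, i.e. s is decreasing.
There is no critical point below s=-6, and J' keeps the same sign, so the iterate runs off to −∞.

diverges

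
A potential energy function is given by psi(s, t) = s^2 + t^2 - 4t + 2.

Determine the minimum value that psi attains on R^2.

psi(s,t) separates as P(s) + Q(t) + 2, so its minimum is min P + min Q + 2.
P'(s) = 2s vanishes at s ∈ {0}; Q'(t) = 2(t - 2) vanishes at t ∈ {2}.
Local minima of P (where P''>0): P(0)=0. Local minima of Q: Q(2)=-4.
So the global minimum of psi is P(0) + Q(2) + 2 = 0 − 4 + 2 = -2, attained at (0, 2).

-2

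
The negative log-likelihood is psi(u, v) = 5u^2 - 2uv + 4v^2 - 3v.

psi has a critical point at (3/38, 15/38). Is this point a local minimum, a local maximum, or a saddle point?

local minimum

The Hessian of psi is constant: H = [[10, -2], [-2, 8]].
det(H) = 10·8 − (-2)² = 76.
det(H) > 0 and tr(H) = 18 > 0, so H is positive definite and the point is a local minimum.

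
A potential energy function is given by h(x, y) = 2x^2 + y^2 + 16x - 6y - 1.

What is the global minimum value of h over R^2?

-42

h(x,y) separates as P(x) + Q(y) − 1, so its minimum is min P + min Q − 1.
P'(x) = 4x + 16 vanishes at x ∈ {-4}; Q'(y) = 2y - 6 vanishes at y ∈ {3}.
Local minima of P (where P''>0): P(-4)=-32. Local minima of Q: Q(3)=-9.
So the global minimum of h is P(-4) + Q(3) − 1 = -32 − 9 − 1 = -42, attained at (-4, 3).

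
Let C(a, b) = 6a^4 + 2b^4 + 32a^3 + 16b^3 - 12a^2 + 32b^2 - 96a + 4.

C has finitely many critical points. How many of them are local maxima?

C separates as a function of a plus a function of b, so ∇C=0 decouples.
∂C/∂a = 24(a - 1)(a + 1)(a + 4) = 0 at a ∈ {-4, -1, 1}; ∂C/∂b = 8b(b + 2)(b + 4) = 0 at b ∈ {-4, -2, 0}.
The Hessian is diagonal: diag(C_aa, C_bb). Second derivatives: C_aa(-4)=360, C_aa(-1)=-144, C_aa(1)=240; C_bb(-4)=64, C_bb(-2)=-32, C_bb(0)=64.
Local maxima occur where both diagonal entries negative: (-1, -2). Count: 1.

1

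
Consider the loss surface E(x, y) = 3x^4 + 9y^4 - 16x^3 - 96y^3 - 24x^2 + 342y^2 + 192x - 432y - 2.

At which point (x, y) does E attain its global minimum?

E(x,y) separates as P(x) + Q(y) − 2, so its minimum is min P + min Q − 2.
P'(x) = 12(x - 4)(x - 2)(x + 2) vanishes at x ∈ {-2, 2, 4}; Q'(y) = 36(y - 4)(y - 3)(y - 1) vanishes at y ∈ {1, 3, 4}.
Local minima of P (where P''>0): P(-2)=-304, P(4)=128. Local minima of Q: Q(1)=-177, Q(4)=-96.
So the global minimum of E is P(-2) + Q(1) − 2 = -304 − 177 − 2 = -483, attained at (-2, 1).

(-2, 1)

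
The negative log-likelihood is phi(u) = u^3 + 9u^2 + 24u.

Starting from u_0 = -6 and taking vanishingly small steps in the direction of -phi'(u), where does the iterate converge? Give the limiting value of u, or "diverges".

diverges

phi'(u) = 3(u + 2)(u + 4), so phi'(-6) = 24.
Gradient descent moves in the -phi' direction, i.e. u is decreasing.
There is no critical point below u=-6, and phi' keeps the same sign, so the iterate runs off to −∞.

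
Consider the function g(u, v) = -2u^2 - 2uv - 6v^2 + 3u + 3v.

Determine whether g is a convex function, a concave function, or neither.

concave

g is quadratic, so its Hessian is the constant matrix H = [[-4, -2], [-2, -12]].
det(H) = 44, tr(H) = -16.
det(H) > 0 and tr(H) < 0, so H is negative definite everywhere: concave.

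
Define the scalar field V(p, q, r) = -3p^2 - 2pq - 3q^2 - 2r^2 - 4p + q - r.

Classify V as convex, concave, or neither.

concave

V is quadratic, so its Hessian is the constant matrix H = [[-6, -2, 0], [-2, -6, 0], [0, 0, -4]].
Leading principal minors: -6, 32, -128.
Signs alternate −, +, − ⇒ H ≺ 0 ⇒ concave.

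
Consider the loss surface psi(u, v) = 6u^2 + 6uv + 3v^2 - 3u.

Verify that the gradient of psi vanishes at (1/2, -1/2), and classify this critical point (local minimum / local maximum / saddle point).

∇psi = (12u + 6v - 3, 6u + 6v); substituting (1/2, -1/2) gives ∇psi = (0, 0), so (1/2, -1/2) is indeed a critical point.
The Hessian of psi is constant: H = [[12, 6], [6, 6]].
det(H) = 12·6 − 6² = 36.
det(H) > 0 and tr(H) = 18 > 0, so H is positive definite and the point is a local minimum.

local minimum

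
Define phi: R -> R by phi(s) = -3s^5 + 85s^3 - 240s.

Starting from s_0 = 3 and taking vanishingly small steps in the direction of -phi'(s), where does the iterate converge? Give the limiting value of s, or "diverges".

1

phi'(s) = -15(s - 4)(s - 1)(s + 1)(s + 4), so phi'(3) = 840.
Gradient descent moves in the -phi' direction, i.e. s is decreasing.
The nearest critical point in that direction is s = 1, where phi'' = 450 > 0 (a local minimum). The iterate converges there.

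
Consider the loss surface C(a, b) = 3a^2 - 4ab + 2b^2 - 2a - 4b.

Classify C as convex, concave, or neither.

C is quadratic, so its Hessian is the constant matrix H = [[6, -4], [-4, 4]].
det(H) = 8, tr(H) = 10.
det(H) > 0 and tr(H) > 0, so H is positive definite everywhere: convex.

convex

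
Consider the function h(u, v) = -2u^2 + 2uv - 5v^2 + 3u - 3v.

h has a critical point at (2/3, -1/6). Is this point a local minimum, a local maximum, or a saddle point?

The Hessian of h is constant: H = [[-4, 2], [2, -10]].
det(H) = (-4)·(-10) − 2² = 36.
det(H) > 0 and tr(H) = -14 < 0, so H is negative definite and the point is a local maximum.

local maximum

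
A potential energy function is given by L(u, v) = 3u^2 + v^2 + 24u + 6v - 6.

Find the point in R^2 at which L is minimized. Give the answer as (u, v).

(-4, -3)

L(u,v) separates as P(u) + Q(v) − 6, so its minimum is min P + min Q − 6.
P'(u) = 6u + 24 vanishes at u ∈ {-4}; Q'(v) = 2v + 6 vanishes at v ∈ {-3}.
Local minima of P (where P''>0): P(-4)=-48. Local minima of Q: Q(-3)=-9.
So the global minimum of L is P(-4) + Q(-3) − 6 = -48 − 9 − 6 = -63, attained at (-4, -3).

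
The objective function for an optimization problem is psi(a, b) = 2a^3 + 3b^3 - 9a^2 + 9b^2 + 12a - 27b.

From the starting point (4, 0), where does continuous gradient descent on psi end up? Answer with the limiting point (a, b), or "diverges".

(2, 1)

psi is separable, so gradient descent decouples: a follows -∂psi/∂a, b follows -∂psi/∂b.
∂psi/∂a = 6(a - 2)(a - 1); at a=4 this is 36, so a decreases.
∂psi/∂b = 9(b - 1)(b + 3); at b=0 this is -27, so b increases.
a converges to its nearest critical value 2 (a local min of the a-part); b converges to 1. The iterate converges to (2, 1).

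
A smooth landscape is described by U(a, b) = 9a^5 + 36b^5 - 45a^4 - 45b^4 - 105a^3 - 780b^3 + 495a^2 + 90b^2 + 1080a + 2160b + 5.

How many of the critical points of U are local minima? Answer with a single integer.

U separates as a function of a plus a function of b, so ∇U=0 decouples.
∂U/∂a = 45(a - 4)(a - 3)(a + 1)(a + 2) = 0 at a ∈ {-2, -1, 3, 4}; ∂U/∂b = 180(b - 4)(b - 1)(b + 1)(b + 3) = 0 at b ∈ {-3, -1, 1, 4}.
The Hessian is diagonal: diag(U_aa, U_bb). Second derivatives: U_aa(-2)=-1350, U_aa(-1)=900, U_aa(3)=-900, U_aa(4)=1350; U_bb(-3)=-10080, U_bb(-1)=3600, U_bb(1)=-4320, U_bb(4)=18900.
Local minima occur where both diagonal entries positive: (-1, -1), (-1, 4), (4, -1), (4, 4). Count: 4.

4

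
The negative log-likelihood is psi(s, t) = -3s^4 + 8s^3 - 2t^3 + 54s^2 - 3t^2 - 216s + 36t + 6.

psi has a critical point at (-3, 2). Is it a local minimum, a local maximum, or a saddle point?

local maximum

The mixed partial ∂²psi/∂s∂t is 0, so the Hessian at any point is diag(psi_ss, psi_tt) = diag(12(-3s^2 + 4s + 9), -6(2t + 1)).
At (-3, 2): H = diag(-360, -30).
Both eigenvalues are negative, so H is negative definite: a local maximum.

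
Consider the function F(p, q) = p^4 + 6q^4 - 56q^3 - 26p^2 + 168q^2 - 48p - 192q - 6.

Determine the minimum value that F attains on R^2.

F(p,q) separates as A(p) + B(q) − 6, so its minimum is min A + min B − 6.
A'(p) = 4(p - 4)(p + 1)(p + 3) vanishes at p ∈ {-3, -1, 4}; B'(q) = 24(q - 4)(q - 2)(q - 1) vanishes at q ∈ {1, 2, 4}.
Local minima of A (where A''>0): A(-3)=-9, A(4)=-352. Local minima of B: B(1)=-74, B(4)=-128.
So the global minimum of F is A(4) + B(4) − 6 = -352 − 128 − 6 = -486, attained at (4, 4).

-486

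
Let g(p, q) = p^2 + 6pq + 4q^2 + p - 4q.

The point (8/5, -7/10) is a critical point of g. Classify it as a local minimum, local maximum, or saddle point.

The Hessian of g is constant: H = [[2, 6], [6, 8]].
det(H) = 2·8 − 6² = -20.
Since det(H) < 0, H is indefinite and the critical point is a saddle point.

saddle point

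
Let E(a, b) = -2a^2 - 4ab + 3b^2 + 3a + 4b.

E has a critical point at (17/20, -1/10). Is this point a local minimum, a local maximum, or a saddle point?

The Hessian of E is constant: H = [[-4, -4], [-4, 6]].
det(H) = (-4)·6 − (-4)² = -40.
Since det(H) < 0, H is indefinite and the critical point is a saddle point.

saddle point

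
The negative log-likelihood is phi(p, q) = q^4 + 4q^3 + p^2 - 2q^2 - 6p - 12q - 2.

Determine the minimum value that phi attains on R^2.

phi(p,q) separates as A(p) + B(q) − 2, so its minimum is min A + min B − 2.
A'(p) = 2p - 6 vanishes at p ∈ {3}; B'(q) = 4(q - 1)(q + 1)(q + 3) vanishes at q ∈ {-3, -1, 1}.
Local minima of A (where A''>0): A(3)=-9. Local minima of B: B(-3)=-9, B(1)=-9.
So the global minimum of phi is A(3) + B(-3) − 2 = -9 − 9 − 2 = -20, attained at (3, -3).

-20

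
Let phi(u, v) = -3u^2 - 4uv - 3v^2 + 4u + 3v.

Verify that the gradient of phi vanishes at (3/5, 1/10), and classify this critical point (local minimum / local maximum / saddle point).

local maximum

∇phi = (-6u - 4v + 4, -4u - 6v + 3); substituting (3/5, 1/10) gives ∇phi = (0, 0), so (3/5, 1/10) is indeed a critical point.
The Hessian of phi is constant: H = [[-6, -4], [-4, -6]].
det(H) = (-6)·(-6) − (-4)² = 20.
det(H) > 0 and tr(H) = -12 < 0, so H is negative definite and the point is a local maximum.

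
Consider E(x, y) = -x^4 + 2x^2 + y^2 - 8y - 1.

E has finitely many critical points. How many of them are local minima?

E separates as a function of x plus a function of y, so ∇E=0 decouples.
∂E/∂x = -4x(x - 1)(x + 1) = 0 at x ∈ {-1, 0, 1}; ∂E/∂y = 2(y - 4) = 0 at y ∈ {4}.
The Hessian is diagonal: diag(E_xx, E_yy). Second derivatives: E_xx(-1)=-8, E_xx(0)=4, E_xx(1)=-8; E_yy(4)=2.
Local minima occur where both diagonal entries positive: (0, 4). Count: 1.

1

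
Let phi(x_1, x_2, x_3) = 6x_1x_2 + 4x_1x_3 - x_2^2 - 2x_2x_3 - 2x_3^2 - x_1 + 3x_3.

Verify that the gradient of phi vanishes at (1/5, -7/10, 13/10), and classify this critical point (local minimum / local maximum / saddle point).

saddle point

∇phi = (6x_2 + 4x_3 - 1, 6x_1 - 2x_2 - 2x_3, 4x_1 - 2x_2 - 4x_3 + 3); substituting (1/5, -7/10, 13/10) gives ∇phi = (0, 0, 0), so (1/5, -7/10, 13/10) is indeed a critical point.
The Hessian is constant: H = [[0, 6, 4], [6, -2, -2], [4, -2, -4]].
Leading principal minors: Δ₁ = 0, Δ₂ = -36, Δ₃ = 80.
The minors fit neither the all-positive nor the alternating-sign pattern, so H is indefinite: a saddle point.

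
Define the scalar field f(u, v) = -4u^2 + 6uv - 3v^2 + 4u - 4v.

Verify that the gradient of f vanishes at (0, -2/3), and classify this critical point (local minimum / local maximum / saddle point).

∇f = (-8u + 6v + 4, 6u - 6v - 4); substituting (0, -2/3) gives ∇f = (0, 0), so (0, -2/3) is indeed a critical point.
The Hessian of f is constant: H = [[-8, 6], [6, -6]].
det(H) = (-8)·(-6) − 6² = 12.
det(H) > 0 and tr(H) = -14 < 0, so H is negative definite and the point is a local maximum.

local maximum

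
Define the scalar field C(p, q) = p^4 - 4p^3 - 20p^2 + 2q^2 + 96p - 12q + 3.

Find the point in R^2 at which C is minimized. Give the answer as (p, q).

(-3, 3)

C(p,q) separates as A(p) + B(q) + 3, so its minimum is min A + min B + 3.
A'(p) = 4(p - 4)(p - 2)(p + 3) vanishes at p ∈ {-3, 2, 4}; B'(q) = 4q - 12 vanishes at q ∈ {3}.
Local minima of A (where A''>0): A(-3)=-279, A(4)=64. Local minima of B: B(3)=-18.
So the global minimum of C is A(-3) + B(3) + 3 = -279 − 18 + 3 = -294, attained at (-3, 3).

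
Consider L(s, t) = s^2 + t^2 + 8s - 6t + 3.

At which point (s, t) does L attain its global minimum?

(-4, 3)

L(s,t) separates as P(s) + Q(t) + 3, so its minimum is min P + min Q + 3.
P'(s) = 2s + 8 vanishes at s ∈ {-4}; Q'(t) = 2(t - 3) vanishes at t ∈ {3}.
Local minima of P (where P''>0): P(-4)=-16. Local minima of Q: Q(3)=-9.
So the global minimum of L is P(-4) + Q(3) + 3 = -16 − 9 + 3 = -22, attained at (-4, 3).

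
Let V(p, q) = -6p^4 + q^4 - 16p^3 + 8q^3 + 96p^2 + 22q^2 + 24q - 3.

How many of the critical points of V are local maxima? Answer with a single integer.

V separates as a function of p plus a function of q, so ∇V=0 decouples.
∂V/∂p = -24p(p - 2)(p + 4) = 0 at p ∈ {-4, 0, 2}; ∂V/∂q = 4(q + 1)(q + 2)(q + 3) = 0 at q ∈ {-3, -2, -1}.
The Hessian is diagonal: diag(V_pp, V_qq). Second derivatives: V_pp(-4)=-576, V_pp(0)=192, V_pp(2)=-288; V_qq(-3)=8, V_qq(-2)=-4, V_qq(-1)=8.
Local maxima occur where both diagonal entries negative: (-4, -2), (2, -2). Count: 2.

2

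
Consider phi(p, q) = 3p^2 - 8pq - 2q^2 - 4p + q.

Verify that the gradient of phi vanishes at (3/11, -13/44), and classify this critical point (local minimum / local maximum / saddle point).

saddle point

∇phi = (6p - 8q - 4, -8p - 4q + 1); substituting (3/11, -13/44) gives ∇phi = (0, 0), so (3/11, -13/44) is indeed a critical point.
The Hessian of phi is constant: H = [[6, -8], [-8, -4]].
det(H) = 6·(-4) − (-8)² = -88.
Since det(H) < 0, H is indefinite and the critical point is a saddle point.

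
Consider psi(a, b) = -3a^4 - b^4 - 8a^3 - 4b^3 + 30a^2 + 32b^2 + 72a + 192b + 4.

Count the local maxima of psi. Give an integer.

4

psi separates as a function of a plus a function of b, so ∇psi=0 decouples.
∂psi/∂a = -12(a - 2)(a + 1)(a + 3) = 0 at a ∈ {-3, -1, 2}; ∂psi/∂b = -4(b - 4)(b + 3)(b + 4) = 0 at b ∈ {-4, -3, 4}.
The Hessian is diagonal: diag(psi_aa, psi_bb). Second derivatives: psi_aa(-3)=-120, psi_aa(-1)=72, psi_aa(2)=-180; psi_bb(-4)=-32, psi_bb(-3)=28, psi_bb(4)=-224.
Local maxima occur where both diagonal entries negative: (-3, -4), (-3, 4), (2, -4), (2, 4). Count: 4.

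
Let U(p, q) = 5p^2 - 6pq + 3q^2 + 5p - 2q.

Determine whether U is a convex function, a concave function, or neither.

convex

U is quadratic, so its Hessian is the constant matrix H = [[10, -6], [-6, 6]].
det(H) = 24, tr(H) = 16.
det(H) > 0 and tr(H) > 0, so H is positive definite everywhere: convex.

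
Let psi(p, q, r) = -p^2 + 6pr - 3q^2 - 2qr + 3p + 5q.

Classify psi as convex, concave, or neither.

psi is quadratic, so its Hessian is the constant matrix H = [[-2, 0, 6], [0, -6, -2], [6, -2, 0]].
Leading principal minors: -2, 12, 224.
Neither pattern holds ⇒ H is indefinite ⇒ neither convex nor concave.

neither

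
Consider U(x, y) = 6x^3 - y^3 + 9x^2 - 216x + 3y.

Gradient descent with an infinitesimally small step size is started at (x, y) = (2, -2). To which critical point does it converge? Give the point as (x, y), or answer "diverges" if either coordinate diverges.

U is separable, so gradient descent decouples: x follows -∂U/∂x, y follows -∂U/∂y.
∂U/∂x = 18(x - 3)(x + 4); at x=2 this is -108, so x increases.
∂U/∂y = -3(y - 1)(y + 1); at y=-2 this is -9, so y increases.
x converges to its nearest critical value 3 (a local min of the x-part); y converges to -1. The iterate converges to (3, -1).

(3, -1)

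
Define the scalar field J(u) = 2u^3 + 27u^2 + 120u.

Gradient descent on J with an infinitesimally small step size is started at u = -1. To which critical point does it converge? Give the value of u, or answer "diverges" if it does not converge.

-4

J'(u) = 6(u + 4)(u + 5), so J'(-1) = 72.
Gradient descent moves in the -J' direction, i.e. u is decreasing.
The nearest critical point in that direction is u = -4, where J'' = 6 > 0 (a local minimum). The iterate converges there.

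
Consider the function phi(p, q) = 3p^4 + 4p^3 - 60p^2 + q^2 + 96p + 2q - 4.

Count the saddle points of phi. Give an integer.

phi separates as a function of p plus a function of q, so ∇phi=0 decouples.
∂phi/∂p = 12(p - 2)(p - 1)(p + 4) = 0 at p ∈ {-4, 1, 2}; ∂phi/∂q = 2(q + 1) = 0 at q ∈ {-1}.
The Hessian is diagonal: diag(phi_pp, phi_qq). Second derivatives: phi_pp(-4)=360, phi_pp(1)=-60, phi_pp(2)=72; phi_qq(-1)=2.
Saddle points occur where the two diagonal entries have opposite signs: (1, -1). Count: 1.

1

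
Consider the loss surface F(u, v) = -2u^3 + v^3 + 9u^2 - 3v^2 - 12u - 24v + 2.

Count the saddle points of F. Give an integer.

2

F separates as a function of u plus a function of v, so ∇F=0 decouples.
∂F/∂u = -6(u - 2)(u - 1) = 0 at u ∈ {1, 2}; ∂F/∂v = 3(v - 4)(v + 2) = 0 at v ∈ {-2, 4}.
The Hessian is diagonal: diag(F_uu, F_vv). Second derivatives: F_uu(1)=6, F_uu(2)=-6; F_vv(-2)=-18, F_vv(4)=18.
Saddle points occur where the two diagonal entries have opposite signs: (1, -2), (2, 4). Count: 2.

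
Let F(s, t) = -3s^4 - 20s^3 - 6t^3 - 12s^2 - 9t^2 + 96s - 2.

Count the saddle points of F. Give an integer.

F separates as a function of s plus a function of t, so ∇F=0 decouples.
∂F/∂s = -12(s - 1)(s + 2)(s + 4) = 0 at s ∈ {-4, -2, 1}; ∂F/∂t = -18t(t + 1) = 0 at t ∈ {-1, 0}.
The Hessian is diagonal: diag(F_ss, F_tt). Second derivatives: F_ss(-4)=-120, F_ss(-2)=72, F_ss(1)=-180; F_tt(-1)=18, F_tt(0)=-18.
Saddle points occur where the two diagonal entries have opposite signs: (-4, -1), (-2, 0), (1, -1). Count: 3.

3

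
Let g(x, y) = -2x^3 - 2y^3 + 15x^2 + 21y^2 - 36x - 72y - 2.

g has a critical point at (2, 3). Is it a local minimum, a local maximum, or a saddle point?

local minimum

The mixed partial ∂²g/∂x∂y is 0, so the Hessian at any point is diag(g_xx, g_yy) = diag(6(-2x + 5), 6(-2y + 7)).
At (2, 3): H = diag(6, 6).
Both eigenvalues are positive, so H is positive definite: a local minimum.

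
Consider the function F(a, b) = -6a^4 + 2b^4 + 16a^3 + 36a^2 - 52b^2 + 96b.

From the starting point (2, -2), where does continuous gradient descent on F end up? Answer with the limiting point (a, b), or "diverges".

F is separable, so gradient descent decouples: a follows -∂F/∂a, b follows -∂F/∂b.
∂F/∂a = -24a(a - 3)(a + 1); at a=2 this is 144, so a decreases.
∂F/∂b = 8(b - 3)(b - 1)(b + 4); at b=-2 this is 240, so b decreases.
a converges to its nearest critical value 0 (a local min of the a-part); b converges to -4. The iterate converges to (0, -4).

(0, -4)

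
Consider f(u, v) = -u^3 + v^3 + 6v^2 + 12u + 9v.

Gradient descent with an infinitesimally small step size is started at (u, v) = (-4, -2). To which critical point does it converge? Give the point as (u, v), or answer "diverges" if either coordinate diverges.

f is separable, so gradient descent decouples: u follows -∂f/∂u, v follows -∂f/∂v.
∂f/∂u = -3(u - 2)(u + 2); at u=-4 this is -36, so u increases.
∂f/∂v = 3(v + 1)(v + 3); at v=-2 this is -3, so v increases.
u converges to its nearest critical value -2 (a local min of the u-part); v converges to -1. The iterate converges to (-2, -1).

(-2, -1)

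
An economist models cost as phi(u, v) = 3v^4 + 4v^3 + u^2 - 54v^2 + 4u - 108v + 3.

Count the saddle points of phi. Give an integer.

phi separates as a function of u plus a function of v, so ∇phi=0 decouples.
∂phi/∂u = 2(u + 2) = 0 at u ∈ {-2}; ∂phi/∂v = 12(v - 3)(v + 1)(v + 3) = 0 at v ∈ {-3, -1, 3}.
The Hessian is diagonal: diag(phi_uu, phi_vv). Second derivatives: phi_uu(-2)=2; phi_vv(-3)=144, phi_vv(-1)=-96, phi_vv(3)=288.
Saddle points occur where the two diagonal entries have opposite signs: (-2, -1). Count: 1.

1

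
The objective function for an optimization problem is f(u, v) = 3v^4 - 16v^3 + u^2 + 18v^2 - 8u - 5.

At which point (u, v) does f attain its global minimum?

f(u,v) separates as P(u) + Q(v) − 5, so its minimum is min P + min Q − 5.
P'(u) = 2u - 8 vanishes at u ∈ {4}; Q'(v) = 12v(v - 3)(v - 1) vanishes at v ∈ {0, 1, 3}.
Local minima of P (where P''>0): P(4)=-16. Local minima of Q: Q(0)=0, Q(3)=-27.
So the global minimum of f is P(4) + Q(3) − 5 = -16 − 27 − 5 = -48, attained at (4, 3).

(4, 3)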